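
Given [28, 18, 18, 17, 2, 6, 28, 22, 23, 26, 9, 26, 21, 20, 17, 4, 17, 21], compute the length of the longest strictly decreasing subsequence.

6

Let dp[i] be the longest decreasing subsequence ending at position i. Then dp = [1, 2, 2, 3, 4, 4, 1, 2, 2, 2, 4, 2, 3, 4, 5, 6, 5, 3].
The maximum is 6; one witness is 28, 22, 21, 20, 17, 4 at positions 1,8,13,14,15,16.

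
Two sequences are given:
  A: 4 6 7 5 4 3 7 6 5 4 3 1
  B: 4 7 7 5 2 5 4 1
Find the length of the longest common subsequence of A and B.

6

Backtracking the LCS table gives one alignment: 4 (A1,B1) → 7 (A3,B3) → 5 (A4,B4) → 5 (A9,B6) → 4 (A10,B7) → 1 (A12,B8).
So the longest common subsequence has length 6.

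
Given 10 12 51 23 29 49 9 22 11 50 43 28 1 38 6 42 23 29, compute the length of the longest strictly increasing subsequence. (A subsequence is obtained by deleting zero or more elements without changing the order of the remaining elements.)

One longest increasing subsequence is 10, 12, 23, 29, 49, 50 (positions 1,2,4,5,6,10), of length 6; no longer one exists.

6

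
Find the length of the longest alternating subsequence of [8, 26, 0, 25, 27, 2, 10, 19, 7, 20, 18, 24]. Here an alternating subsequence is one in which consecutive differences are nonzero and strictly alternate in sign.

A longest alternating subsequence is 8, 26, 0, 25, 2, 10, 7, 20, 18, 24 (positions 1,2,3,4,6,7,9,10,11,12); its 9 consecutive differences strictly alternate in sign, and length 10 is optimal.

10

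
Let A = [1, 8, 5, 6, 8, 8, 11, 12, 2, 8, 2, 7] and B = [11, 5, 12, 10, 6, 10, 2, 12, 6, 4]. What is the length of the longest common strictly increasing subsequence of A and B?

3

For each value that appears in both, track the longest common increasing run ending there.
The best achievable length is 3; one witness is 5, 6, 12 (A-positions 3,4,8, B-positions 2,5,8).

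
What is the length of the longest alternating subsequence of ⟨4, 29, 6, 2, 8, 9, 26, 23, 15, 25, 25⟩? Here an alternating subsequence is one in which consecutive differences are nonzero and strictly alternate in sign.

6

Track the best alternating length ending on an up-step vs a down-step at each position: up/down = 1/1, 2/1, 2/3, 1/3, 4/3, 4/3, 4/3, 4/5, 4/5, 6/5, 6/5.
The maximum over both is 6; one such subsequence is 4, 29, 6, 26, 23, 25.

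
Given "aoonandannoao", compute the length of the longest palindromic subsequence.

9

One longest palindromic subsequence is oonnannoo (positions 2,3,4,6,8,9,10,11,13); it reads the same forward and backward, and the interval DP gives dp[1][13] = 9.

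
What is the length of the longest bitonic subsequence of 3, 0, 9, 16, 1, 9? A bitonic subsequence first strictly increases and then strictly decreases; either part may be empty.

4

One longest bitonic subsequence is 3, 9, 16, 9 (positions 1,3,4,6): it rises to 16 then falls. Length 4 is optimal.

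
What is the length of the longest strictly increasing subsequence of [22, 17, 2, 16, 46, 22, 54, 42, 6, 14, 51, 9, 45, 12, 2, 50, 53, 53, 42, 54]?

8

Let dp[i] be the longest increasing subsequence ending at position i. Then dp = [1, 1, 1, 2, 3, 3, 4, 4, 2, 3, 5, 3, 5, 4, 1, 6, 7, 7, 5, 8].
The maximum is 8; one witness is 2, 16, 22, 42, 45, 50, 53, 54 at positions 3,4,6,8,13,16,17,20.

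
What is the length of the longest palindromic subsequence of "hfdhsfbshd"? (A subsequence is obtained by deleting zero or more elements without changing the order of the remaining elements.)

7

Using dp[i][j] = 2 + dp[i+1][j−1] if the ends match, else max(dp[i+1][j], dp[i][j−1]):
dp[1][10] = 7. A witness is dhsbshd at positions 3,4,5,7,8,9,10.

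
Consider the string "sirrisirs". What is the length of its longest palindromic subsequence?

Using dp[i][j] = 2 + dp[i+1][j−1] if the ends match, else max(dp[i+1][j], dp[i][j−1]):
dp[1][9] = 7. A witness is srisirs at positions 1,3,5,6,7,8,9.

7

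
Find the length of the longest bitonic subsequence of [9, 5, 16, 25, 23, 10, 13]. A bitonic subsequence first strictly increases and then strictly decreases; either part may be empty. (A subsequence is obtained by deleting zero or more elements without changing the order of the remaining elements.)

5

Let inc[i] be the LIS ending at i and dec[i] the longest strictly decreasing subsequence starting at i. inc = [1, 1, 2, 3, 3, 2, 3], dec = [2, 1, 2, 3, 2, 1, 1].
max_i inc[i]+dec[i]−1 = 5, with one witness 9, 16, 25, 23, 13.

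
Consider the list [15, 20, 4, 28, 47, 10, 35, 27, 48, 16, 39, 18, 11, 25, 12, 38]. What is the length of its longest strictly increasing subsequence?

6

Let dp[i] be the longest increasing subsequence ending at position i. Then dp = [1, 2, 1, 3, 4, 2, 4, 3, 5, 3, 5, 4, 3, 5, 4, 6].
The maximum is 6; one witness is 4, 10, 16, 18, 25, 38 at positions 3,6,10,12,14,16.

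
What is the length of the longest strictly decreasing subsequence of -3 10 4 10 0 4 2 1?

One longest decreasing subsequence is 10, 4, 2, 1 (positions 2,3,7,8), of length 4; no longer one exists.

4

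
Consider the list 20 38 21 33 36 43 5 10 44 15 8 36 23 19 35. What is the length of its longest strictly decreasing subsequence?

One longest decreasing subsequence is 38, 21, 10, 8 (positions 2,3,8,11), of length 4; no longer one exists.

4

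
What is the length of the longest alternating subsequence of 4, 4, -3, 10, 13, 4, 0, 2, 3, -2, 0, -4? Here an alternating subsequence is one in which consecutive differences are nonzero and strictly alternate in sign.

8

Track the best alternating length ending on an up-step vs a down-step at each position: up/down = 1/1, 1/1, 1/2, 3/1, 3/1, 3/4, 3/4, 5/4, 5/4, 3/6, 7/6, 1/8.
The maximum over both is 8; one such subsequence is 4, -3, 10, 0, 2, -2, 0, -4.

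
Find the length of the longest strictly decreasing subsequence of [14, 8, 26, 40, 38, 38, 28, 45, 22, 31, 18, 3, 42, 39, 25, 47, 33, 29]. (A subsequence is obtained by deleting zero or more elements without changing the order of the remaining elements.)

6

One longest decreasing subsequence is 40, 38, 28, 22, 18, 3 (positions 4,5,7,9,11,12), of length 6; no longer one exists.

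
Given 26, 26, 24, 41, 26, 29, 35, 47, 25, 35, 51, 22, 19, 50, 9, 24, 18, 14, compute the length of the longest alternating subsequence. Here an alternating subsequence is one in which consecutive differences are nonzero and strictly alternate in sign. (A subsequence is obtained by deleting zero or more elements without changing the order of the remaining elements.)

12

Track the best alternating length ending on an up-step vs a down-step at each position: up/down = 1/1, 1/1, 1/2, 3/1, 3/4, 5/4, 5/4, 5/1, 3/6, 7/6, 7/1, 1/8, 1/8, 9/8, 1/10, 11/10, 11/12, 11/12.
The maximum over both is 12; one such subsequence is 26, 24, 41, 26, 29, 25, 35, 22, 50, 9, 24, 18.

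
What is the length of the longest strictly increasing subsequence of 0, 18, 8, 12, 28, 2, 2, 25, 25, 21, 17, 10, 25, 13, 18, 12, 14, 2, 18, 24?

One longest increasing subsequence is 0, 8, 12, 13, 14, 18, 24 (positions 1,3,4,14,17,19,20), of length 7; no longer one exists.

7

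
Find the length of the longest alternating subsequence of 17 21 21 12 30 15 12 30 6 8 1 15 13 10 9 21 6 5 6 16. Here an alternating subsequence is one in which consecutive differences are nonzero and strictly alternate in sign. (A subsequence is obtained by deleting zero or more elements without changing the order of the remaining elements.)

14

Track the best alternating length ending on an up-step vs a down-step at each position: up/down = 1/1, 2/1, 2/1, 1/3, 4/1, 4/5, 1/5, 6/1, 1/7, 8/7, 1/9, 10/7, 10/11, 10/11, 10/11, 12/7, 10/13, 10/13, 14/13, 14/13.
The maximum over both is 14; one such subsequence is 17, 21, 12, 30, 15, 30, 6, 8, 1, 15, 13, 21, 5, 6.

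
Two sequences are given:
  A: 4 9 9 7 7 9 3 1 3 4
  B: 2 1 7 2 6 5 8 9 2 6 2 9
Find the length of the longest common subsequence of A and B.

A longest common subsequence is 9, 9 (length 2); the LCS DP confirms no longer common subsequence exists.

2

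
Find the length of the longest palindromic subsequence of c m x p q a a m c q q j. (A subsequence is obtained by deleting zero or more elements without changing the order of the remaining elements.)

6

One longest palindromic subsequence is cmaamc (positions 1,2,6,7,8,9); it reads the same forward and backward, and the interval DP gives dp[1][12] = 6.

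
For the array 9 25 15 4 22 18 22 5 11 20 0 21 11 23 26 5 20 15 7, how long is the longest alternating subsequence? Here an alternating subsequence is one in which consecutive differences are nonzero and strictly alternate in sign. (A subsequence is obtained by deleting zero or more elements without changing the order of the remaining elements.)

15

Track the best alternating length ending on an up-step vs a down-step at each position: up/down = 1/1, 2/1, 2/3, 1/3, 4/3, 4/5, 6/3, 4/7, 8/7, 8/7, 1/9, 10/7, 10/11, 12/3, 12/1, 10/13, 14/13, 14/15, 14/15.
The maximum over both is 15; one such subsequence is 9, 25, 15, 22, 18, 22, 5, 11, 0, 21, 11, 23, 5, 20, 15.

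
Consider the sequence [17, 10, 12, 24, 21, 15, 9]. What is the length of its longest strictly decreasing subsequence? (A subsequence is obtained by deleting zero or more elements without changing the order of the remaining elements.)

4

One longest decreasing subsequence is 24, 21, 15, 9 (positions 4,5,6,7), of length 4; no longer one exists.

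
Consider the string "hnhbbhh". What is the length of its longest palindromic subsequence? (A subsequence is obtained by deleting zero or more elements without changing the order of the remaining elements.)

6

One longest palindromic subsequence is hhbbhh (positions 1,3,4,5,6,7); it reads the same forward and backward, and the interval DP gives dp[1][7] = 6.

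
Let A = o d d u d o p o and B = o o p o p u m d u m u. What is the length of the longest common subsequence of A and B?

Backtracking the LCS table gives one alignment: o (A1,B1) → o (A6,B2) → p (A7,B3) → o (A8,B4).
So the longest common subsequence has length 4.

4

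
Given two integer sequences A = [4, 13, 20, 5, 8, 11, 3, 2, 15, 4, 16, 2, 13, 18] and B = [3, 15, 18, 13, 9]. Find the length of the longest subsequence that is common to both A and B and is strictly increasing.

3

A longest common strictly increasing subsequence is 3, 15, 18 (length 3); it appears in order in both A and B, and no longer such subsequence exists.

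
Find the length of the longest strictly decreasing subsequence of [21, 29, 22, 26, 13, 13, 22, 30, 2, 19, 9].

Scanning left to right, the best length ending at each element is: 21→1, 29→1, 22→2, 26→2, 13→3, 13→3, 22→3, 30→1, 2→4, 19→4, 9→5.
So the longest decreasing subsequence has length 5, e.g. 29, 26, 22, 19, 9.

5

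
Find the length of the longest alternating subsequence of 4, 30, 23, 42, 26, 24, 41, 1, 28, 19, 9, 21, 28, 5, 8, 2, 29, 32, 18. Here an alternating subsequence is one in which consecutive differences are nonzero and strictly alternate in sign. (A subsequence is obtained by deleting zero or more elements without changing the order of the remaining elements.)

Track the best alternating length ending on an up-step vs a down-step at each position: up/down = 1/1, 2/1, 2/3, 4/1, 4/5, 4/5, 6/5, 1/7, 8/7, 8/9, 8/9, 10/9, 10/7, 8/11, 12/11, 8/13, 14/7, 14/7, 14/15.
The maximum over both is 15; one such subsequence is 4, 30, 23, 42, 26, 41, 1, 28, 19, 21, 5, 8, 2, 29, 18.

15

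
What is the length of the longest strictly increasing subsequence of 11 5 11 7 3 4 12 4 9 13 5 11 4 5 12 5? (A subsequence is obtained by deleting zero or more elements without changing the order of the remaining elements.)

5

Scanning left to right, the best length ending at each element is: 11→1, 5→1, 11→2, 7→2, 3→1, 4→2, 12→3, 4→2, 9→3, 13→4, 5→3, 11→4, 4→2, 5→3, 12→5, 5→3.
So the longest increasing subsequence has length 5, e.g. 5, 7, 9, 11, 12.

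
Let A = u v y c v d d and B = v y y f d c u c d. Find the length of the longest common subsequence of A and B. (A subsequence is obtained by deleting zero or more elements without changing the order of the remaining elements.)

4

Backtracking the LCS table gives one alignment: v (A2,B1) → y (A3,B3) → c (A4,B8) → d (A7,B9).
So the longest common subsequence has length 4.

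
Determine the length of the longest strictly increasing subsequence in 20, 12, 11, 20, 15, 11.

Scanning left to right, the best length ending at each element is: 20→1, 12→1, 11→1, 20→2, 15→2, 11→1.
So the longest increasing subsequence has length 2, e.g. 12, 20.

2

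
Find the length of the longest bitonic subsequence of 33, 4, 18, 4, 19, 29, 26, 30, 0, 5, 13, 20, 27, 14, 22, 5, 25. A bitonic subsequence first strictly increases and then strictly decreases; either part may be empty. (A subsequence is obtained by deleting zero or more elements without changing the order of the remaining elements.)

One longest bitonic subsequence is 4, 18, 19, 29, 26, 20, 14, 5 (positions 2,3,5,6,7,12,14,16): it rises to 29 then falls. Length 8 is optimal.

8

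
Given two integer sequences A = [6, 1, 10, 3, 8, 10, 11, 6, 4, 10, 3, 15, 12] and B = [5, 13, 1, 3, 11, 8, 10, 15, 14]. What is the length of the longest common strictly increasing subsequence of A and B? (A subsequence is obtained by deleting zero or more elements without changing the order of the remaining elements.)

5

A longest common strictly increasing subsequence is 1, 3, 8, 10, 15 (length 5); it appears in order in both A and B, and no longer such subsequence exists.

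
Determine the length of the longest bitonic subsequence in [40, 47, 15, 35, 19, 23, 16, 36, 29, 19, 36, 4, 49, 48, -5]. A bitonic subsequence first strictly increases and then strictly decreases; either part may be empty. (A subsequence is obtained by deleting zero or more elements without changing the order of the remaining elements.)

8

Let inc[i] be the LIS ending at i and dec[i] the longest strictly decreasing subsequence starting at i. inc = [1, 2, 1, 2, 2, 3, 2, 4, 4, 3, 5, 1, 6, 6, 1], dec = [6, 6, 3, 5, 4, 4, 3, 5, 4, 3, 3, 2, 3, 2, 1].
max_i inc[i]+dec[i]−1 = 8, with one witness 15, 19, 23, 36, 29, 19, 4, -5.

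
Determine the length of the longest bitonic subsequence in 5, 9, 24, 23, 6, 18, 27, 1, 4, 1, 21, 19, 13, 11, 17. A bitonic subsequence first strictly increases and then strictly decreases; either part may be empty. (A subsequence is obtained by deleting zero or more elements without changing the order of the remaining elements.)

8

One longest bitonic subsequence is 5, 9, 24, 23, 21, 19, 13, 11 (positions 1,2,3,4,11,12,13,14): it rises to 24 then falls. Length 8 is optimal.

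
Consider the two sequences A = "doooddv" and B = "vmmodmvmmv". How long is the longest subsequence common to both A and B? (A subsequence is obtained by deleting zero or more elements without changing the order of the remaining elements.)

Backtracking the LCS table gives one alignment: o (A4,B4) → d (A5,B5) → v (A7,B10).
So the longest common subsequence has length 3.

3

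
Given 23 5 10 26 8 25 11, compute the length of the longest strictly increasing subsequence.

3

One longest increasing subsequence is 5, 10, 26 (positions 2,3,4), of length 3; no longer one exists.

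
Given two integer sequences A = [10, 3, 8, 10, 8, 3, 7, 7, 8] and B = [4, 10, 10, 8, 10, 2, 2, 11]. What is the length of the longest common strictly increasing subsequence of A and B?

2

For each value that appears in both, track the longest common increasing run ending there.
The best achievable length is 2; one witness is 8, 10 (A-positions 3,4, B-positions 4,5).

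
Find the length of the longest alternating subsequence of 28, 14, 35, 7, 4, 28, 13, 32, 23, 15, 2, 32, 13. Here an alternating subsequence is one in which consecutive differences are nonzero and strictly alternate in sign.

10

Track the best alternating length ending on an up-step vs a down-step at each position: up/down = 1/1, 1/2, 3/1, 1/4, 1/4, 5/4, 5/6, 7/4, 7/8, 7/8, 1/8, 9/4, 9/10.
The maximum over both is 10; one such subsequence is 28, 14, 35, 7, 28, 13, 32, 23, 32, 13.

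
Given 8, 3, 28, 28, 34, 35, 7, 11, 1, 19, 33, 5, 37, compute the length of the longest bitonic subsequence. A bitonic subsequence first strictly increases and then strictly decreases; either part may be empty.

One longest bitonic subsequence is 8, 28, 34, 35, 33, 5 (positions 1,3,5,6,11,12): it rises to 35 then falls. Length 6 is optimal.

6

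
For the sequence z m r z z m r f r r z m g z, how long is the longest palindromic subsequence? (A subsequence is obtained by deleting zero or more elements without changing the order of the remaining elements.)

9

One longest palindromic subsequence is zmzrrrzmz (positions 1,2,4,7,9,10,11,12,14); it reads the same forward and backward, and the interval DP gives dp[1][14] = 9.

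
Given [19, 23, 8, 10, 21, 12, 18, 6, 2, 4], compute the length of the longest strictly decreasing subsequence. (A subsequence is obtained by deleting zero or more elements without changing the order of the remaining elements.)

Let dp[i] be the longest decreasing subsequence ending at position i. Then dp = [1, 1, 2, 2, 2, 3, 3, 4, 5, 5].
The maximum is 5; one witness is 23, 21, 12, 6, 2 at positions 2,5,6,8,9.

5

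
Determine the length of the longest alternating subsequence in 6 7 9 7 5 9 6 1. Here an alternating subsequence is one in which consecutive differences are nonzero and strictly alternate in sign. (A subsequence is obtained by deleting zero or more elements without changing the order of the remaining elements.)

Track the best alternating length ending on an up-step vs a down-step at each position: up/down = 1/1, 2/1, 2/1, 2/3, 1/3, 4/1, 4/5, 1/5.
The maximum over both is 5; one such subsequence is 6, 9, 7, 9, 6.

5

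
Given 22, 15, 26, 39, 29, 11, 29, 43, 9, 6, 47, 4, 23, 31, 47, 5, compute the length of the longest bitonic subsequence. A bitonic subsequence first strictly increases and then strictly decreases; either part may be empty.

Let inc[i] be the LIS ending at i and dec[i] the longest strictly decreasing subsequence starting at i. inc = [1, 1, 2, 3, 3, 1, 3, 4, 1, 1, 5, 1, 2, 4, 5, 2], dec = [6, 5, 5, 6, 5, 4, 4, 4, 3, 2, 3, 1, 2, 2, 2, 1].
max_i inc[i]+dec[i]−1 = 8, with one witness 22, 26, 39, 29, 11, 9, 6, 5.

8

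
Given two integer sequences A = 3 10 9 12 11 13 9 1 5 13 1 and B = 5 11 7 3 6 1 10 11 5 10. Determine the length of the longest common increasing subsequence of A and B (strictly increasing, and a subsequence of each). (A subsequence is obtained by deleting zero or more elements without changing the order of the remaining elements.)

For each value that appears in both, track the longest common increasing run ending there.
The best achievable length is 3; one witness is 3, 10, 11 (A-positions 1,2,5, B-positions 4,7,8).

3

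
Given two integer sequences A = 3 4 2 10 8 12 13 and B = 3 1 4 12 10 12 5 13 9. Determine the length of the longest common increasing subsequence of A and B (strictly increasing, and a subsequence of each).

For each value that appears in both, track the longest common increasing run ending there.
The best achievable length is 5; one witness is 3, 4, 10, 12, 13 (A-positions 1,2,4,6,7, B-positions 1,3,5,6,8).

5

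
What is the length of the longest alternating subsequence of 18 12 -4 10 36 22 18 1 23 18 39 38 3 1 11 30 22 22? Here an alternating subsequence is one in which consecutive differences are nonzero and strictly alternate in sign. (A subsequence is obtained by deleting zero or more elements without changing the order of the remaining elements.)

10

Track the best alternating length ending on an up-step vs a down-step at each position: up/down = 1/1, 1/2, 1/2, 3/2, 3/1, 3/4, 3/4, 3/4, 5/4, 5/6, 7/1, 7/8, 5/8, 3/8, 9/8, 9/8, 9/10, 9/10.
The maximum over both is 10; one such subsequence is 18, 12, 36, 22, 23, 18, 39, 3, 30, 22.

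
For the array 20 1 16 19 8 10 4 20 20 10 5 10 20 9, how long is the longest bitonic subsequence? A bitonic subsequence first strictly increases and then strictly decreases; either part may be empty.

6

Let inc[i] be the LIS ending at i and dec[i] the longest strictly decreasing subsequence starting at i. inc = [1, 1, 2, 3, 2, 3, 2, 4, 4, 3, 3, 4, 5, 4], dec = [4, 1, 3, 3, 2, 2, 1, 3, 3, 2, 1, 2, 2, 1].
max_i inc[i]+dec[i]−1 = 6, with one witness 1, 16, 19, 20, 10, 9.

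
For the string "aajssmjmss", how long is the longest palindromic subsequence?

7

One longest palindromic subsequence is ssmjmss (positions 4,5,6,7,8,9,10); it reads the same forward and backward, and the interval DP gives dp[1][10] = 7.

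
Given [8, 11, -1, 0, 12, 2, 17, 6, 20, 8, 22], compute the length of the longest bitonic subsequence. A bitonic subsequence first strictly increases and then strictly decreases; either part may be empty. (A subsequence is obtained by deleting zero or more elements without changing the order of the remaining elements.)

Let inc[i] be the LIS ending at i and dec[i] the longest strictly decreasing subsequence starting at i. inc = [1, 2, 1, 2, 3, 3, 4, 4, 5, 5, 6], dec = [2, 2, 1, 1, 2, 1, 2, 1, 2, 1, 1].
max_i inc[i]+dec[i]−1 = 6, with one witness 8, 11, 12, 17, 20, 8.

6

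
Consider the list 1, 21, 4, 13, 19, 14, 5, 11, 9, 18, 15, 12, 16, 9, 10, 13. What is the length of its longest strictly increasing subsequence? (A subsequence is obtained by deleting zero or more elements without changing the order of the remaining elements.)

6

Scanning left to right, the best length ending at each element is: 1→1, 21→2, 4→2, 13→3, 19→4, 14→4, 5→3, 11→4, 9→4, 18→5, 15→5, 12→5, 16→6, 9→4, 10→5, 13→6.
So the longest increasing subsequence has length 6, e.g. 1, 4, 13, 14, 15, 16.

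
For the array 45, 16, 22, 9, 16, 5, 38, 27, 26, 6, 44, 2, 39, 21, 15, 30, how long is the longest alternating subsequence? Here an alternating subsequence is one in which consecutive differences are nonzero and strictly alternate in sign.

13

A longest alternating subsequence is 45, 16, 22, 9, 16, 5, 38, 27, 44, 2, 39, 21, 30 (positions 1,2,3,4,5,6,7,8,11,12,13,14,16); its 12 consecutive differences strictly alternate in sign, and length 13 is optimal.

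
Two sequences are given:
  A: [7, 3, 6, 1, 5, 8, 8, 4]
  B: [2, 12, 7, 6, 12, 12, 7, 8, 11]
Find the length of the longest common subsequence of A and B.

A longest common subsequence is 7, 6, 8 (length 3); the LCS DP confirms no longer common subsequence exists.

3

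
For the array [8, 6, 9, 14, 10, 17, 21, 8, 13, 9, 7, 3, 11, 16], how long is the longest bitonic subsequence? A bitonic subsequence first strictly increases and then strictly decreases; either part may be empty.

One longest bitonic subsequence is 8, 9, 14, 17, 21, 13, 9, 7, 3 (positions 1,3,4,6,7,9,10,11,12): it rises to 21 then falls. Length 9 is optimal.

9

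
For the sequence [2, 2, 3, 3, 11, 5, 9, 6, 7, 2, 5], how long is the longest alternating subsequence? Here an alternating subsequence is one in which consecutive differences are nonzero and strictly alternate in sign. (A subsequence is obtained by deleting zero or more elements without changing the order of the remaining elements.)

Track the best alternating length ending on an up-step vs a down-step at each position: up/down = 1/1, 1/1, 2/1, 2/1, 2/1, 2/3, 4/3, 4/5, 6/5, 1/7, 8/7.
The maximum over both is 8; one such subsequence is 2, 11, 5, 9, 6, 7, 2, 5.

8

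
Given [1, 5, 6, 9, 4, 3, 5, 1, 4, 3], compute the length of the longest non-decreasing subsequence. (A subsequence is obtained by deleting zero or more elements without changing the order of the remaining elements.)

Scanning left to right, the best length ending at each element is: 1→1, 5→2, 6→3, 9→4, 4→2, 3→2, 5→3, 1→2, 4→3, 3→3.
So the longest non-decreasing subsequence has length 4, e.g. 1, 5, 6, 9.

4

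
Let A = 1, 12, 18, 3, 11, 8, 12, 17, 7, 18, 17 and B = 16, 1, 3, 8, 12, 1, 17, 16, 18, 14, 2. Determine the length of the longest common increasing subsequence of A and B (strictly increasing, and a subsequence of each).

6

A longest common strictly increasing subsequence is 1, 3, 8, 12, 17, 18 (length 6); it appears in order in both A and B, and no longer such subsequence exists.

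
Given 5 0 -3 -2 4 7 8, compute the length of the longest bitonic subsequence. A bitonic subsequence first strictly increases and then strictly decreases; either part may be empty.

Let inc[i] be the LIS ending at i and dec[i] the longest strictly decreasing subsequence starting at i. inc = [1, 1, 1, 2, 3, 4, 5], dec = [3, 2, 1, 1, 1, 1, 1].
max_i inc[i]+dec[i]−1 = 5, with one witness -3, -2, 4, 7, 8.

5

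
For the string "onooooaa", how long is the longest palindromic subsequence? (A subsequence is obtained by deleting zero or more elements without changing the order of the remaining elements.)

Using dp[i][j] = 2 + dp[i+1][j−1] if the ends match, else max(dp[i+1][j], dp[i][j−1]):
dp[1][8] = 5. A witness is ooooo at positions 1,3,4,5,6.

5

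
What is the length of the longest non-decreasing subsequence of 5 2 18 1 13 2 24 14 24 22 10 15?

4

Let dp[i] be the longest non-decreasing subsequence ending at position i. Then dp = [1, 1, 2, 1, 2, 2, 3, 3, 4, 4, 3, 4].
The maximum is 4; one witness is 5, 18, 24, 24 at positions 1,3,7,9.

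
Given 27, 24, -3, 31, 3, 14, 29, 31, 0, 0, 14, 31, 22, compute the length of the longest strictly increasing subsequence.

Let dp[i] be the longest increasing subsequence ending at position i. Then dp = [1, 1, 1, 2, 2, 3, 4, 5, 2, 2, 3, 5, 4].
The maximum is 5; one witness is -3, 3, 14, 29, 31 at positions 3,5,6,7,8.

5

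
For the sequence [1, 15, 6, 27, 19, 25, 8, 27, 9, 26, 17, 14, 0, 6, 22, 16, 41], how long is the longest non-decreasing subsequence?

7

One longest non-decreasing subsequence is 1, 6, 8, 9, 17, 22, 41 (positions 1,3,7,9,11,15,17), of length 7; no longer one exists.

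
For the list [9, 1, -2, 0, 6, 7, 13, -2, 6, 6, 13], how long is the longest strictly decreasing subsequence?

One longest decreasing subsequence is 9, 1, 0, -2 (positions 1,2,4,8), of length 4; no longer one exists.

4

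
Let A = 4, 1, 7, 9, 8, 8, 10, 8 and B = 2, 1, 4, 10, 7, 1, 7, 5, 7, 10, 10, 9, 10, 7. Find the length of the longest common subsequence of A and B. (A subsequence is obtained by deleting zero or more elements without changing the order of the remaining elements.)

A longest common subsequence is 4, 1, 7, 9, 10 (length 5); the LCS DP confirms no longer common subsequence exists.

5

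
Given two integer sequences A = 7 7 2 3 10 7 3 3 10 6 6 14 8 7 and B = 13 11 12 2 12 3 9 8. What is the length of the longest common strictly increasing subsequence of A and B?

A longest common strictly increasing subsequence is 2, 3, 8 (length 3); it appears in order in both A and B, and no longer such subsequence exists.

3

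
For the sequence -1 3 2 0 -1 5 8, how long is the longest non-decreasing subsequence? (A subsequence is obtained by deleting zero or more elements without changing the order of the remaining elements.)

4

One longest non-decreasing subsequence is -1, 3, 5, 8 (positions 1,2,6,7), of length 4; no longer one exists.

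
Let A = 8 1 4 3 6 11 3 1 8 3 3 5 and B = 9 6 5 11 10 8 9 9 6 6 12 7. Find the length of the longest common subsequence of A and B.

3

Backtracking the LCS table gives one alignment: 6 (A5,B2) → 11 (A6,B4) → 8 (A9,B6).
So the longest common subsequence has length 3.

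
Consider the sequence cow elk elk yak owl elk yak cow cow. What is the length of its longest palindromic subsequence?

One longest palindromic subsequence is cow yak elk yak cow (positions 1,4,6,7,9); it reads the same forward and backward, and the interval DP gives dp[1][9] = 5.

5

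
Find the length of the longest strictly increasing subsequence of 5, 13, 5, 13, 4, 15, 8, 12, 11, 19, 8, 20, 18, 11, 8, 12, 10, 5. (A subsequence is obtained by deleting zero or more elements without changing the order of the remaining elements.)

5

Let dp[i] be the longest increasing subsequence ending at position i. Then dp = [1, 2, 1, 2, 1, 3, 2, 3, 3, 4, 2, 5, 4, 3, 2, 4, 3, 2].
The maximum is 5; one witness is 5, 13, 15, 19, 20 at positions 1,2,6,10,12.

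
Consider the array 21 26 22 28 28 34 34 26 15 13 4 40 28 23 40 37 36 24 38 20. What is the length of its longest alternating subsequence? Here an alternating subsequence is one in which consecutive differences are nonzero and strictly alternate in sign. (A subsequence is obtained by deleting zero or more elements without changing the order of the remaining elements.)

11

A longest alternating subsequence is 21, 26, 22, 28, 26, 40, 28, 40, 37, 38, 20 (positions 1,2,3,4,8,12,13,15,16,19,20); its 10 consecutive differences strictly alternate in sign, and length 11 is optimal.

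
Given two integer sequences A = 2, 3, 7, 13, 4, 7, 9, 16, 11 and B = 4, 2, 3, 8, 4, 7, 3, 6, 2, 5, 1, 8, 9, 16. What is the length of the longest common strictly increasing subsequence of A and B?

For each value that appears in both, track the longest common increasing run ending there.
The best achievable length is 6; one witness is 2, 3, 4, 7, 9, 16 (A-positions 1,2,5,6,7,8, B-positions 2,3,5,6,13,14).

6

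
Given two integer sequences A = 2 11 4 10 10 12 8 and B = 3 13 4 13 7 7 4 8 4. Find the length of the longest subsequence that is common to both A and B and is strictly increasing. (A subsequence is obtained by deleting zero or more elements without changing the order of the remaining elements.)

A longest common strictly increasing subsequence is 4, 8 (length 2); it appears in order in both A and B, and no longer such subsequence exists.

2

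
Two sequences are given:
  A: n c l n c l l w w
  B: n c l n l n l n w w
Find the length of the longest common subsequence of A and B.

8

Backtracking the LCS table gives one alignment: n (A1,B1) → c (A2,B2) → l (A3,B3) → n (A4,B4) → l (A6,B5) → l (A7,B7) → w (A8,B9) → w (A9,B10).
So the longest common subsequence has length 8.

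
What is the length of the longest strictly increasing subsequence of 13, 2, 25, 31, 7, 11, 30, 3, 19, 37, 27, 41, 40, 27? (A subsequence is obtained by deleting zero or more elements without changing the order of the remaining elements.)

6

One longest increasing subsequence is 2, 7, 11, 30, 37, 41 (positions 2,5,6,7,10,12), of length 6; no longer one exists.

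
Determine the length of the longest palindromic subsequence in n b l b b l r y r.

4

One longest palindromic subsequence is lbbl (positions 3,4,5,6); it reads the same forward and backward, and the interval DP gives dp[1][9] = 4.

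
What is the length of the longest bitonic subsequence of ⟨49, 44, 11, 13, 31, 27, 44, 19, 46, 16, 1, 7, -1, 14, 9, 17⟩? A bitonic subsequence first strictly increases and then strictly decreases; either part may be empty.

Let inc[i] be the LIS ending at i and dec[i] the longest strictly decreasing subsequence starting at i. inc = [1, 1, 1, 2, 3, 3, 4, 3, 5, 3, 1, 2, 1, 3, 3, 4], dec = [8, 7, 3, 3, 6, 5, 5, 4, 4, 3, 2, 2, 1, 2, 1, 1].
max_i inc[i]+dec[i]−1 = 8, with one witness 49, 44, 31, 27, 19, 16, 14, 9.

8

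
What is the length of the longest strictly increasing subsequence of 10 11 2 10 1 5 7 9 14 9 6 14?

5

Let dp[i] be the longest increasing subsequence ending at position i. Then dp = [1, 2, 1, 2, 1, 2, 3, 4, 5, 4, 3, 5].
The maximum is 5; one witness is 2, 5, 7, 9, 14 at positions 3,6,7,8,9.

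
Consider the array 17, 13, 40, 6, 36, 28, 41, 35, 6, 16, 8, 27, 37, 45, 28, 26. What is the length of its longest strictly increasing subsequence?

Let dp[i] be the longest increasing subsequence ending at position i. Then dp = [1, 1, 2, 1, 2, 2, 3, 3, 1, 2, 2, 3, 4, 5, 4, 3].
The maximum is 5; one witness is 17, 28, 35, 37, 45 at positions 1,6,8,13,14.

5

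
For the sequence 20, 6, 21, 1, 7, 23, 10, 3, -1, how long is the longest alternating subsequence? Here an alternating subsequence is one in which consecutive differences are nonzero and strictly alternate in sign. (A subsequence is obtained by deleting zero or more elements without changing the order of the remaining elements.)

6

Track the best alternating length ending on an up-step vs a down-step at each position: up/down = 1/1, 1/2, 3/1, 1/4, 5/4, 5/1, 5/6, 5/6, 1/6.
The maximum over both is 6; one such subsequence is 20, 6, 21, 1, 23, 10.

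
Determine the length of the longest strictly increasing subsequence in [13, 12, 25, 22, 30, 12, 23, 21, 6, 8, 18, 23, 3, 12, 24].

Let dp[i] be the longest increasing subsequence ending at position i. Then dp = [1, 1, 2, 2, 3, 1, 3, 2, 1, 2, 3, 4, 1, 3, 5].
The maximum is 5; one witness is 6, 8, 18, 23, 24 at positions 9,10,11,12,15.

5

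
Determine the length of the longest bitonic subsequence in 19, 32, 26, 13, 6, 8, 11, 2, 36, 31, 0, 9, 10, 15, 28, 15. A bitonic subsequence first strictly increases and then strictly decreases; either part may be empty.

7

One longest bitonic subsequence is 19, 32, 26, 13, 11, 2, 0 (positions 1,2,3,4,7,8,11): it rises to 32 then falls. Length 7 is optimal.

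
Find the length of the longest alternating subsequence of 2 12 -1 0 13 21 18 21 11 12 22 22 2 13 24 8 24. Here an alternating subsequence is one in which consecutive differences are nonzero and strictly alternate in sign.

12

A longest alternating subsequence is 2, 12, -1, 21, 18, 21, 11, 12, 2, 13, 8, 24 (positions 1,2,3,6,7,8,9,10,13,14,16,17); its 11 consecutive differences strictly alternate in sign, and length 12 is optimal.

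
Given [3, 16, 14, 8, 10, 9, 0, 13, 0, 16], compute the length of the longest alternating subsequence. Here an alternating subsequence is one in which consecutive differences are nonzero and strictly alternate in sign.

A longest alternating subsequence is 3, 16, 8, 10, 9, 13, 0, 16 (positions 1,2,4,5,6,8,9,10); its 7 consecutive differences strictly alternate in sign, and length 8 is optimal.

8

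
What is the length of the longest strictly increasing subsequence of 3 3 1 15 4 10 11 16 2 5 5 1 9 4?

Let dp[i] be the longest increasing subsequence ending at position i. Then dp = [1, 1, 1, 2, 2, 3, 4, 5, 2, 3, 3, 1, 4, 3].
The maximum is 5; one witness is 3, 4, 10, 11, 16 at positions 1,5,6,7,8.

5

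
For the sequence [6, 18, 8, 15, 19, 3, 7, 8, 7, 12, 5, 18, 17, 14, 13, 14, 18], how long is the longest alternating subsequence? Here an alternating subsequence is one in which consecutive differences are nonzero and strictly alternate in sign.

12

A longest alternating subsequence is 6, 18, 8, 15, 3, 8, 7, 12, 5, 18, 13, 14 (positions 1,2,3,4,6,8,9,10,11,12,15,16); its 11 consecutive differences strictly alternate in sign, and length 12 is optimal.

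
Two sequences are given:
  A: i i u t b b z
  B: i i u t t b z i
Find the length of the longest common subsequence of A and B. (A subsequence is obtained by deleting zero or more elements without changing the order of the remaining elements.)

6

Backtracking the LCS table gives one alignment: i (A1,B1) → i (A2,B2) → u (A3,B3) → t (A4,B5) → b (A6,B6) → z (A7,B7).
So the longest common subsequence has length 6.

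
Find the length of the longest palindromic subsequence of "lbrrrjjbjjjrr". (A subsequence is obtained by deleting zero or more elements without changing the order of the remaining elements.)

9

Using dp[i][j] = 2 + dp[i+1][j−1] if the ends match, else max(dp[i+1][j], dp[i][j−1]):
dp[1][13] = 9. A witness is rrjjjjjrr at positions 3,4,6,7,9,10,11,12,13.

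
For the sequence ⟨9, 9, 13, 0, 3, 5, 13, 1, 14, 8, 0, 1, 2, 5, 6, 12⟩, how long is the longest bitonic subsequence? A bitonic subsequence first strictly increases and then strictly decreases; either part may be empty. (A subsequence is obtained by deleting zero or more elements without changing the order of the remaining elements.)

Let inc[i] be the LIS ending at i and dec[i] the longest strictly decreasing subsequence starting at i. inc = [1, 1, 2, 1, 2, 3, 4, 2, 5, 4, 1, 2, 3, 4, 5, 6], dec = [4, 4, 4, 1, 3, 3, 3, 2, 3, 2, 1, 1, 1, 1, 1, 1].
max_i inc[i]+dec[i]−1 = 7, with one witness 0, 3, 5, 13, 14, 8, 6.

7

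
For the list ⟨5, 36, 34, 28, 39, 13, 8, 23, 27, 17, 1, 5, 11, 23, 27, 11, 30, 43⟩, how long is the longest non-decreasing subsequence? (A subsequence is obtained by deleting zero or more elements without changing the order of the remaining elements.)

7

One longest non-decreasing subsequence is 5, 13, 23, 27, 27, 30, 43 (positions 1,6,8,9,15,17,18), of length 7; no longer one exists.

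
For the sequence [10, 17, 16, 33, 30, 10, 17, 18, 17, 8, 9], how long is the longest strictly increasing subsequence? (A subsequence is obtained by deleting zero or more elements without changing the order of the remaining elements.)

4

Let dp[i] be the longest increasing subsequence ending at position i. Then dp = [1, 2, 2, 3, 3, 1, 3, 4, 3, 1, 2].
The maximum is 4; one witness is 10, 16, 17, 18 at positions 1,3,7,8.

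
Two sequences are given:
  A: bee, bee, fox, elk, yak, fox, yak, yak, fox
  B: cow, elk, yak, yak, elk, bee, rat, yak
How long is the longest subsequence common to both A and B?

A longest common subsequence is elk, yak, yak, yak (length 4); the LCS DP confirms no longer common subsequence exists.

4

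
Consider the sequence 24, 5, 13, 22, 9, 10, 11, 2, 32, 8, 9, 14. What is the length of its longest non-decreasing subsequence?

Let dp[i] be the longest non-decreasing subsequence ending at position i. Then dp = [1, 1, 2, 3, 2, 3, 4, 1, 5, 2, 3, 5].
The maximum is 5; one witness is 5, 9, 10, 11, 32 at positions 2,5,6,7,9.

5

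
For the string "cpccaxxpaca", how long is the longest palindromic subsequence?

One longest palindromic subsequence is caxxac (positions 4,5,6,7,9,10); it reads the same forward and backward, and the interval DP gives dp[1][11] = 6.

6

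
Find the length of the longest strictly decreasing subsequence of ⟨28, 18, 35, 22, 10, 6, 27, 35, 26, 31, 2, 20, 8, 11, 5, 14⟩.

6

Scanning left to right, the best length ending at each element is: 28→1, 18→2, 35→1, 22→2, 10→3, 6→4, 27→2, 35→1, 26→3, 31→2, 2→5, 20→4, 8→5, 11→5, 5→6, 14→5.
So the longest decreasing subsequence has length 6, e.g. 28, 27, 26, 20, 8, 5.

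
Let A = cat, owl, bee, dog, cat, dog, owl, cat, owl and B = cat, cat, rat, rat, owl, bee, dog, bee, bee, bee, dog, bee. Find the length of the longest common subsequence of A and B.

5

Backtracking the LCS table gives one alignment: cat (A1,B2) → owl (A2,B5) → bee (A3,B6) → dog (A4,B7) → dog (A6,B11).
So the longest common subsequence has length 5.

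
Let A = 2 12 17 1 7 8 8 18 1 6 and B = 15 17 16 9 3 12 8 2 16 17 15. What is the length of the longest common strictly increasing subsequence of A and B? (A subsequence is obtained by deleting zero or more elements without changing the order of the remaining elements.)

2

A longest common strictly increasing subsequence is 12, 17 (length 2); it appears in order in both A and B, and no longer such subsequence exists.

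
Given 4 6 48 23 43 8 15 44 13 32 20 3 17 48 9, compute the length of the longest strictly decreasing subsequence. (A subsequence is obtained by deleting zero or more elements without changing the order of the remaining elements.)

6

Scanning left to right, the best length ending at each element is: 4→1, 6→1, 48→1, 23→2, 43→2, 8→3, 15→3, 44→2, 13→4, 32→3, 20→4, 3→5, 17→5, 48→1, 9→6.
So the longest decreasing subsequence has length 6, e.g. 48, 43, 32, 20, 17, 9.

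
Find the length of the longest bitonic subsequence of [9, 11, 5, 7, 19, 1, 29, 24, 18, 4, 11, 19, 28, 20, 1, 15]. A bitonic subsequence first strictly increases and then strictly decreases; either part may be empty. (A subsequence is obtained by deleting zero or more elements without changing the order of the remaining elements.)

8

One longest bitonic subsequence is 9, 11, 19, 29, 24, 18, 11, 1 (positions 1,2,5,7,8,9,11,15): it rises to 29 then falls. Length 8 is optimal.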